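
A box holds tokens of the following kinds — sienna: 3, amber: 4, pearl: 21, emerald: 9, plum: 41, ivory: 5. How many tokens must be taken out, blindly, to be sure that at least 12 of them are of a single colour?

Put each drawn token into a box by colour. The largest draw with every box below 12 takes min(count, 11) from each colour; colours with fewer than 11 contribute all they have.
Σ min(cᵢ, 11) = 3 + 4 + 11 + 9 + 11 + 5 = 43.
Draw number 43 + 1 = 44 must push one box to 12.

44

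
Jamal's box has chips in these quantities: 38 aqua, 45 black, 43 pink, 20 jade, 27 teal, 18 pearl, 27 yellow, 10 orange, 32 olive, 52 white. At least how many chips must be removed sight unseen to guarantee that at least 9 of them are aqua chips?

In the worst case for collecting aqua chips, every non-aqua chip comes out first.
There are 45 + 43 + 20 + 27 + 18 + 27 + 10 + 32 + 52 = 274 non-aqua chips altogether.
After those, each further chip must be aqua, so 274 + 9 = 283 draws guarantee 9 aqua chips.

283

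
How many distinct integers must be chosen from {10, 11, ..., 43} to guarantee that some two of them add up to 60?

22

Group the elements by complementary pair {x, 60−x}: {17,43}, {18,42}, {19,41}, …, giving 13 two-element pairs, the single value 30 (it cannot pair with itself since the integers are distinct), and 7 integers whose partner 60−x falls outside [10,43].
By the pigeonhole principle, treating each of those 21 groups as a pigeonhole, one can pick one integer per group — 21 integers — with no two summing to 60.
The 22nd integer lands in an occupied pair, forcing a sum of 60.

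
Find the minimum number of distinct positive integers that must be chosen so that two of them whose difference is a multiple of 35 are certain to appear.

Integers whose pairwise differences are multiples of 35 are exactly those sharing a remainder mod 35. Pigeonhole: the 35 residue classes mod 35 are the pigeonholes.
With 35 integers one could put 1 in each residue class and have no class reach 2.
The 36th integer pushes some class to 2, so 35·1 + 1 = 36.

36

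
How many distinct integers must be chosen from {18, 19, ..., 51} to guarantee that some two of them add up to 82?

A set avoiding the sum 82 can contain at most one of each pair {x, 82−x}, plus the 14 elements whose complement lies outside the range or equal to its own complement.
The integers 18, …, 41 (24 of them) are such a set: any two sum to at least 18+19 = 37 and at most 40+41 = 81 < 82.
Any 25th integer completes one of the 10 pairs, so 25 choices force a sum of 82.

25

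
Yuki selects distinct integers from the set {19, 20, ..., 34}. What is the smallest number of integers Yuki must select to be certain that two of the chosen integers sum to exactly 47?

A set avoiding the sum 47 can contain at most one of each pair {x, 47−x}, plus the 6 elements whose complement lies outside the range.
The integers 24, …, 34 (11 of them) are such a set: any two sum to at least 24+25 = 49 > 47.
By the pigeonhole principle, any 12th integer completes one of the 5 pairs, so 12 choices force a sum of 47.

12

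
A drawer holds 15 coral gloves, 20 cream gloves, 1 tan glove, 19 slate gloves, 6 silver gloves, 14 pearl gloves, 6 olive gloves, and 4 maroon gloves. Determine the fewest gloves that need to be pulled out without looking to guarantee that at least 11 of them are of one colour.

58

By the pigeonhole principle, put each drawn glove into a box by colour. The largest draw with every box below 11 takes min(count, 10) from each colour; colours with fewer than 10 contribute all they have.
Σ min(cᵢ, 10) = 10 + 10 + 1 + 10 + 6 + 10 + 6 + 4 = 57.
Draw number 57 + 1 = 58 must push one box to 11.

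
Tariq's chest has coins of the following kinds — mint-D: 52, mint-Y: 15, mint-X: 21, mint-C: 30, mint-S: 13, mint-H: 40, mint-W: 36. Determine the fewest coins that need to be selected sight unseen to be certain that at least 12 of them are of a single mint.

78

By the pigeonhole principle, put each drawn coin into a box by mint. The largest draw with every box below 12 takes min(count, 11) from each mint.
Σ min(cᵢ, 11) = 11 + 11 + 11 + 11 + 11 + 11 + 11 = 77.
Draw number 77 + 1 = 78 must push one box to 12.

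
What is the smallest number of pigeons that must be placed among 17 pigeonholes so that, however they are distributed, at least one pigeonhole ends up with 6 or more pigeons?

With 85 pigeons one could put exactly 5 in each of the 17 pigeonholes, and no pigeonhole would reach 6.
One more pigeon must land in a pigeonhole that already has 5, giving it 6.
So 17 × 5 + 1 = 86 pigeons are required.

86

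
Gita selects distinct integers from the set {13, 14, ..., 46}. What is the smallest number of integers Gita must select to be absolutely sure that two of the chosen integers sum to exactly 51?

Two chosen integers sum to 51 exactly when both halves of some pair {x, 51−x} with 13 ≤ x ≤ 51−x ≤ 38 are chosen — 13 such pairs.
The remaining 8 elements (those with no distinct partner in range) can never complete a 51-sum, so the worst case takes all of them and one from each pair: 8 + 13 = 21.
The 22nd integer has to be the second member of some pair, so 21 + 1 = 22.

22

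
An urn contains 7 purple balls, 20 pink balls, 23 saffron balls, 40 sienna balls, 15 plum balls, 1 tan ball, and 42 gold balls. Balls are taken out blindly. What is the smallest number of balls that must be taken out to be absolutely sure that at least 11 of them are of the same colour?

Put each drawn ball into a box by colour. The largest draw with every box below 11 takes min(count, 10) from each colour; colours with fewer than 10 contribute all they have.
Σ min(cᵢ, 10) = 7 + 10 + 10 + 10 + 10 + 1 + 10 = 58.
Draw number 58 + 1 = 59 must push one box to 11.

59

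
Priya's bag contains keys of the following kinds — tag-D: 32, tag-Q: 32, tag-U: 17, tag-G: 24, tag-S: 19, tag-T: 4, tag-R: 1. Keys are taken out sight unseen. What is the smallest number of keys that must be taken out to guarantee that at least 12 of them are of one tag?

61

Pigeonhole: put each drawn key into a box by tag. The largest draw with every box below 12 takes min(count, 11) from each tag; tags with fewer than 11 contribute all they have.
Σ min(cᵢ, 11) = 11 + 11 + 11 + 11 + 11 + 4 + 1 = 60.
Draw number 60 + 1 = 61 must push one box to 12.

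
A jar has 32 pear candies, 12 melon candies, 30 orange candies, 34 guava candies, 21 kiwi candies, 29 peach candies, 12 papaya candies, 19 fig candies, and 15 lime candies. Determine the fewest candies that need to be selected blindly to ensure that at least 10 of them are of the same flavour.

82

Pigeonhole: put each drawn candy into a box by flavour. The largest draw with every box below 10 takes min(count, 9) from each flavour.
Σ min(cᵢ, 9) = 9 + 9 + 9 + 9 + 9 + 9 + 9 + 9 + 9 = 81.
Draw number 81 + 1 = 82 must push one box to 10.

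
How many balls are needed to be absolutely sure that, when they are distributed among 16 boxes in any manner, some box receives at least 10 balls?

145

With 144 balls one could put exactly 9 in each of the 16 boxes, and no box would reach 10.
One more ball must land in a box that already has 9, giving it 10.
So 16 × 9 + 1 = 145 balls are required.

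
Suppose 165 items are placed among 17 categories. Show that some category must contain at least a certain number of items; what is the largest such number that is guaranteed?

The 17 categories are the holes and the 165 items are the pigeons.
If every category held at most 9 items, the total would be at most 17 × 9 = 153, which is less than 165.
So some category holds at least ⌈165/17⌉ = 10 items.

10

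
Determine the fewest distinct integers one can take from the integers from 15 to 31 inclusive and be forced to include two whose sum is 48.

A set avoiding the sum 48 can contain at most one of each pair {x, 48−x}, plus the 3 elements whose complement lies outside the range or equal to its own complement.
The integers 15, …, 24 (10 of them) are such a set: any two sum to at least 15+16 = 31 and at most 23+24 = 47 < 48.
Any 11th integer completes one of the 7 pairs, so 11 choices force a sum of 48.

11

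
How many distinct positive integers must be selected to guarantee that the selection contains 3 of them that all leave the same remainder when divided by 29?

59

By the pigeonhole principle, the 29 residue classes mod 29 are the pigeonholes.
With 58 integers one could put 2 in each residue class and have no class reach 3.
The 59th integer pushes some class to 3, so 29·2 + 1 = 59.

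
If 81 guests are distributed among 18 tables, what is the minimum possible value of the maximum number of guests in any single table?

By the pigeonhole principle, the 18 tables are the holes and the 81 guests are the pigeons.
If every table held at most 4 guests, the total would be at most 18 × 4 = 72, which is less than 81.
So some table holds at least ⌈81/18⌉ = 5 guests.

5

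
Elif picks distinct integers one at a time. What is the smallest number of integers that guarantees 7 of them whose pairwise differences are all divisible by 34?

205

Integers whose pairwise differences are multiples of 34 are exactly those sharing a remainder mod 34. The 34 residue classes mod 34 are the pigeonholes.
With 204 integers one could put 6 in each residue class and have no class reach 7.
The 205th integer pushes some class to 7, so 34·6 + 1 = 205.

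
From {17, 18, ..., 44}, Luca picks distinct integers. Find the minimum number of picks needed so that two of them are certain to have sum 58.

Two chosen integers sum to 58 exactly when both halves of some pair {x, 58−x} with 17 ≤ x ≤ 58−x ≤ 41 are chosen — 12 such pairs.
The remaining 4 elements (those with no distinct partner in range) can never complete a 58-sum, so the worst case takes all of them and one from each pair: 4 + 12 = 16.
By the pigeonhole principle, the 17th integer has to be the second member of some pair, so 16 + 1 = 17.

17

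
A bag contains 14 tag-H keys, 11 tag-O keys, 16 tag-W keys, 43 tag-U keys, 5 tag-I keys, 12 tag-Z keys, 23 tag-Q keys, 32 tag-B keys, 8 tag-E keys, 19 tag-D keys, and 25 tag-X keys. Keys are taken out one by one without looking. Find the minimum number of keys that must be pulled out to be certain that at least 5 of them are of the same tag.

45

An adversary could hand out at most 4 keys per tag: 4 + 4 + 4 + 4 + 4 + 4 + 4 + 4 + 4 + 4 + 4 = 44 keys and still no tag has 5.
One more key lands in a tag already at 4, so 45 draws are enough and 44 are not.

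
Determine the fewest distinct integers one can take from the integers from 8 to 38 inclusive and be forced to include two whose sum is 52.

20

Group the elements by complementary pair {x, 52−x}: {14,38}, {15,37}, {16,36}, …, giving 12 two-element pairs, the single value 26 (it cannot pair with itself since the integers are distinct), and 6 integers whose partner 52−x falls outside [8,38].
Treating each of those 19 groups as a pigeonhole, one can pick one integer per group — 19 integers — with no two summing to 52.
The 20th integer lands in an occupied pair, forcing a sum of 52.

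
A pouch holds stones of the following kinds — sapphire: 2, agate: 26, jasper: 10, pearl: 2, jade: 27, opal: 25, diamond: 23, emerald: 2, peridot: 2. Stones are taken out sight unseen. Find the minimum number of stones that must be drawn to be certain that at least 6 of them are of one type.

Pigeonhole: the 9 types are the holes; the stones drawn are the pigeons.
To avoid 6 of any one type, the worst case takes at most 5 of each type, or every stone of a type that has fewer than 5.
That gives 2 + 5 + 5 + 2 + 5 + 5 + 5 + 2 + 2 = 33 stones with no type reaching 6.
The next stone forces some type to 6, so 33 + 1 = 34.

34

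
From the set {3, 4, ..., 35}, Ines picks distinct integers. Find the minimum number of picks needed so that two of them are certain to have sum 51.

24

Two chosen integers sum to 51 exactly when both halves of some pair {x, 51−x} with 16 ≤ x ≤ 51−x ≤ 35 are chosen — 10 such pairs.
The remaining 13 elements (those with no distinct partner in range) can never complete a 51-sum, so the worst case takes all of them and one from each pair: 13 + 10 = 23.
The 24th integer has to be the second member of some pair, so 23 + 1 = 24.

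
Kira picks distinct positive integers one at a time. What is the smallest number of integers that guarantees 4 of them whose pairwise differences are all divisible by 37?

Integers whose pairwise differences are multiples of 37 are exactly those sharing a remainder mod 37. By pigeonhole, the 37 residue classes mod 37 are the pigeonholes.
With 111 integers one could put 3 in each residue class and have no class reach 4.
The 112th integer pushes some class to 4, so 37·3 + 1 = 112.

112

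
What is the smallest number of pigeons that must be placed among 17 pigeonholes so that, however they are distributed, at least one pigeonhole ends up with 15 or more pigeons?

239

With 238 pigeons one could put exactly 14 in each of the 17 pigeonholes, and no pigeonhole would reach 15.
By the pigeonhole principle, one more pigeon must land in a pigeonhole that already has 14, giving it 15.
So 17 × 14 + 1 = 239 pigeons are required.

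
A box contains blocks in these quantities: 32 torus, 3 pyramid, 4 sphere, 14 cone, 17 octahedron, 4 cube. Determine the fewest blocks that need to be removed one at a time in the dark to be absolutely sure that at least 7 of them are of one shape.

By the pigeonhole principle, the 6 shapes are the holes; the blocks drawn are the pigeons.
To avoid 7 of any one shape, the worst case takes at most 6 of each shape, or every block of a shape that has fewer than 6.
That gives 6 + 3 + 4 + 6 + 6 + 4 = 29 blocks with no shape reaching 7.
The next block forces some shape to 7, so 29 + 1 = 30.

30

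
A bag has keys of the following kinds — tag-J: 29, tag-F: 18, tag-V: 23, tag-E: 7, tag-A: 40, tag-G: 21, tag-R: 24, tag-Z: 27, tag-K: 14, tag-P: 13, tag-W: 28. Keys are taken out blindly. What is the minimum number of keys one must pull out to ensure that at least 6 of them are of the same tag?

An adversary could hand out at most 5 keys per tag: 5 + 5 + 5 + 5 + 5 + 5 + 5 + 5 + 5 + 5 + 5 = 55 keys and still no tag has 6.
Pigeonhole: one more key lands in a tag already at 5, so 56 draws are enough and 55 are not.

56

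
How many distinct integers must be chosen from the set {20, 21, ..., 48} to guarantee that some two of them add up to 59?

20

A set avoiding the sum 59 can contain at most one of each pair {x, 59−x}, plus the 9 elements whose complement lies outside the range.
The integers 30, …, 48 (19 of them) are such a set: any two sum to at least 30+31 = 61 > 59.
Any 20th integer completes one of the 10 pairs, so 20 choices force a sum of 59.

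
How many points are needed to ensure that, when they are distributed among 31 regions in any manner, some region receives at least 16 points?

With 465 points one could put exactly 15 in each of the 31 regions, and no region would reach 16.
Pigeonhole: one more point must land in a region that already has 15, giving it 16.
So 31 × 15 + 1 = 466 points are required.

466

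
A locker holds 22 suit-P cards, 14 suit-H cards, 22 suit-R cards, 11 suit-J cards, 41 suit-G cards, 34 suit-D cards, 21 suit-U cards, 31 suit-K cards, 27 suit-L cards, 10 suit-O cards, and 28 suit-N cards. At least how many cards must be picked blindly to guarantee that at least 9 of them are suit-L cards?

In the worst case for collecting suit-L cards, every non-suit-L card comes out first.
There are 22 + 14 + 22 + 11 + 41 + 34 + 21 + 31 + 10 + 28 = 234 non-suit-L cards altogether.
After those, each further card must be suit-L, so 234 + 9 = 243 draws guarantee 9 suit-L cards.

243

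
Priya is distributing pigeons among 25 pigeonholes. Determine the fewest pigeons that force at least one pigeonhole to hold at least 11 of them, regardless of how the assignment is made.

With 250 pigeons one could put exactly 10 in each of the 25 pigeonholes, and no pigeonhole would reach 11.
By pigeonhole, one more pigeon must land in a pigeonhole that already has 10, giving it 11.
So 25 × 10 + 1 = 251 pigeons are required.

251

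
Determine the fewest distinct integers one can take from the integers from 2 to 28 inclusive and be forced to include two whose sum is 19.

20

Group the elements by complementary pair {x, 19−x}: {2,17}, {3,16}, {4,15}, …, giving 8 two-element pairs and 11 integers whose partner 19−x falls outside [2,28].
By the pigeonhole principle, treating each of those 19 groups as a pigeonhole, one can pick one integer per group — 19 integers — with no two summing to 19.
The 20th integer lands in an occupied pair, forcing a sum of 19.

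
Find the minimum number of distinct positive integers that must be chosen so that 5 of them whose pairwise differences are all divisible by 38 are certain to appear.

Integers whose pairwise differences are multiples of 38 are exactly those sharing a remainder mod 38. By pigeonhole, the 38 residue classes mod 38 are the pigeonholes.
With 152 integers one could put 4 in each residue class and have no class reach 5.
The 153rd integer pushes some class to 5, so 38·4 + 1 = 153.

153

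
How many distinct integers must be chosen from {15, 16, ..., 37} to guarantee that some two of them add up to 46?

Two chosen integers sum to 46 exactly when both halves of some pair {x, 46−x} with 15 ≤ x ≤ 46−x ≤ 31 are chosen — 8 such pairs.
The remaining 7 elements (those with no distinct partner in range) can never complete a 46-sum, so the worst case takes all of them and one from each pair: 7 + 8 = 15.
The 16th integer has to be the second member of some pair, so 15 + 1 = 16.

16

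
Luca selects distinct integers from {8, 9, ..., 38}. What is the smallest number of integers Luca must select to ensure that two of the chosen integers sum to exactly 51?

A set avoiding the sum 51 can contain at most one of each pair {x, 51−x}, plus the 5 elements whose complement lies outside the range.
The integers 8, …, 25 (18 of them) are such a set: any two sum to at least 8+9 = 17 and at most 24+25 = 49 < 51.
Any 19th integer completes one of the 13 pairs, so 19 choices force a sum of 51.

19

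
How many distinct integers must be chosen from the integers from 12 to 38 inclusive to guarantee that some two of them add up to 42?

Two chosen integers sum to 42 exactly when both halves of some pair {x, 42−x} with 12 ≤ x ≤ 42−x ≤ 30 are chosen — 9 such pairs.
The remaining 9 elements (those with no distinct partner in range) can never complete a 42-sum, so the worst case takes all of them and one from each pair: 9 + 9 = 18.
The 19th integer has to be the second member of some pair, so 18 + 1 = 19.

19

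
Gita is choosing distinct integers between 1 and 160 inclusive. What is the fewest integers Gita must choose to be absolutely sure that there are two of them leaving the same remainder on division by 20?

Pigeonhole: the 20 residue classes mod 20 are the pigeonholes.
With 20 integers one could put 1 in each residue class and have no class reach 2.
The 21st integer pushes some class to 2, so 20·1 + 1 = 21.

21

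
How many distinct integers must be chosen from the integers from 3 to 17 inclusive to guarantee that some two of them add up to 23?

Group the elements by complementary pair {x, 23−x}: {6,17}, {7,16}, {8,15}, …, giving 6 two-element pairs and 3 integers whose partner 23−x falls outside [3,17].
Treating each of those 9 groups as a pigeonhole, one can pick one integer per group — 9 integers — with no two summing to 23.
The 10th integer lands in an occupied pair, forcing a sum of 23.

10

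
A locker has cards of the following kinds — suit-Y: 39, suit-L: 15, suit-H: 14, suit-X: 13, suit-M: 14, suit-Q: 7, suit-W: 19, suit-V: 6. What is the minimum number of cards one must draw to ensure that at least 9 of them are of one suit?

An adversary could hand out at most 8 cards per suit (suit-Q, suit-V run out sooner): 8 + 8 + 8 + 8 + 8 + 7 + 8 + 6 = 61 cards and still no suit has 9.
One more card lands in a suit already at 8, so 62 draws are enough and 61 are not.

62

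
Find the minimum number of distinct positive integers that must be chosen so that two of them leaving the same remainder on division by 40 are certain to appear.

41

By the pigeonhole principle, the 40 residue classes mod 40 are the pigeonholes.
With 40 integers one could put 1 in each residue class and have no class reach 2.
The 41st integer pushes some class to 2, so 40·1 + 1 = 41.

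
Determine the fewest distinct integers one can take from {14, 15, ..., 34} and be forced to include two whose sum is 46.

13

A set avoiding the sum 46 can contain at most one of each pair {x, 46−x}, plus the 3 elements whose complement lies outside the range or equal to its own complement.
The integers 23, …, 34 (12 of them) are such a set: any two sum to at least 23+24 = 47 > 46.
By pigeonhole, any 13th integer completes one of the 9 pairs, so 13 choices force a sum of 46.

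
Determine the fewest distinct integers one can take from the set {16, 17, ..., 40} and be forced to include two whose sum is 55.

14

A set avoiding the sum 55 can contain at most one of each pair {x, 55−x}, plus the 1 element whose complement lies outside the range.
The integers 28, …, 40 (13 of them) are such a set: any two sum to at least 28+29 = 57 > 55.
By pigeonhole, any 14th integer completes one of the 12 pairs, so 14 choices force a sum of 55.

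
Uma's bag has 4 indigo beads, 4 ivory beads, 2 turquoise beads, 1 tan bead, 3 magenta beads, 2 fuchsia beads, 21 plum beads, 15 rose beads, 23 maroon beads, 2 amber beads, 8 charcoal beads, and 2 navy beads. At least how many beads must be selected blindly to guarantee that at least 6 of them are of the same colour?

41

The 12 colours are the holes; the beads drawn are the pigeons.
To avoid 6 of any one colour, the worst case takes at most 5 of each colour, or every bead of a colour that has fewer than 5.
That gives 4 + 4 + 2 + 1 + 3 + 2 + 5 + 5 + 5 + 2 + 5 + 2 = 40 beads with no colour reaching 6.
The next bead forces some colour to 6, so 40 + 1 = 41.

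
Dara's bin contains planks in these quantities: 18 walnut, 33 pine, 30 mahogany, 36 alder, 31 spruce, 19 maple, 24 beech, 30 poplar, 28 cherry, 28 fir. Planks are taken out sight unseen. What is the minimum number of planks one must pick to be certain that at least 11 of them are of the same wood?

By pigeonhole, put each drawn plank into a box by wood. The largest draw with every box below 11 takes min(count, 10) from each wood.
Σ min(cᵢ, 10) = 10 + 10 + 10 + 10 + 10 + 10 + 10 + 10 + 10 + 10 = 100.
Draw number 100 + 1 = 101 must push one box to 11.

101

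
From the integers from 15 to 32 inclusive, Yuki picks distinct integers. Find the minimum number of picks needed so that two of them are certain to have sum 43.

Group the elements by complementary pair {x, 43−x}: {15,28}, {16,27}, {17,26}, …, giving 7 two-element pairs and 4 integers whose partner 43−x falls outside [15,32].
Pigeonhole: treating each of those 11 groups as a pigeonhole, one can pick one integer per group — 11 integers — with no two summing to 43.
The 12th integer lands in an occupied pair, forcing a sum of 43.

12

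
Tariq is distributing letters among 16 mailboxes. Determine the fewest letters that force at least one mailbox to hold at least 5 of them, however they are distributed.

65

With 64 letters one could put exactly 4 in each of the 16 mailboxes, and no mailbox would reach 5.
By the pigeonhole principle, one more letter must land in a mailbox that already has 4, giving it 5.
So 16 × 4 + 1 = 65 letters are required.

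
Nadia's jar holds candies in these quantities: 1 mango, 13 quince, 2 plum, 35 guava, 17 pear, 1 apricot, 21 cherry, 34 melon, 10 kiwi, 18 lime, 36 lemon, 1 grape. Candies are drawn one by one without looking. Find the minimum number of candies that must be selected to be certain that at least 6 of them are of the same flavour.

46

Put each drawn candy into a box by flavour. The largest draw with every box below 6 takes min(count, 5) from each flavour; flavours with fewer than 5 contribute all they have.
Σ min(cᵢ, 5) = 1 + 5 + 2 + 5 + 5 + 1 + 5 + 5 + 5 + 5 + 5 + 1 = 45.
Draw number 45 + 1 = 46 must push one box to 6.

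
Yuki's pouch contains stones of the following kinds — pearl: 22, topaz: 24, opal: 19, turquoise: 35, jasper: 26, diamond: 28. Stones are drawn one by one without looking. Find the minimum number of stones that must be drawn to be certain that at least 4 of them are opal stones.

In the worst case for collecting opal stones, every non-opal stone comes out first.
There are 22 + 24 + 35 + 26 + 28 = 135 non-opal stones altogether.
After those, each further stone must be opal, so 135 + 4 = 139 draws guarantee 4 opal stones.

139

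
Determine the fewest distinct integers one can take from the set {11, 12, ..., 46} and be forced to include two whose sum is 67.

24

A set avoiding the sum 67 can contain at most one of each pair {x, 67−x}, plus the 10 elements whose complement lies outside the range.
The integers 11, …, 33 (23 of them) are such a set: any two sum to at least 11+12 = 23 and at most 32+33 = 65 < 67.
Any 24th integer completes one of the 13 pairs, so 24 choices force a sum of 67.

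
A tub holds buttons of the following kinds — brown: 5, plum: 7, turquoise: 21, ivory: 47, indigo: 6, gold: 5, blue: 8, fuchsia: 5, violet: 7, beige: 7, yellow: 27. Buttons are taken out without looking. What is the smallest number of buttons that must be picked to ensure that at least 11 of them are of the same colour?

81

By pigeonhole, put each drawn button into a box by colour. The largest draw with every box below 11 takes min(count, 10) from each colour; colours with fewer than 10 contribute all they have.
Σ min(cᵢ, 10) = 5 + 7 + 10 + 10 + 6 + 5 + 8 + 5 + 7 + 7 + 10 = 80.
Draw number 80 + 1 = 81 must push one box to 11.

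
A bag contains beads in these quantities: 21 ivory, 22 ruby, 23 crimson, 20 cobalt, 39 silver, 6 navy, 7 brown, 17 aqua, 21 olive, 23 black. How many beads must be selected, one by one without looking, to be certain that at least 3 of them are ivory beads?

181

In the worst case for collecting ivory beads, every non-ivory bead comes out first.
There are 22 + 23 + 20 + 39 + 6 + 7 + 17 + 21 + 23 = 178 non-ivory beads altogether.
After those, each further bead must be ivory, so 178 + 3 = 181 draws guarantee 3 ivory beads.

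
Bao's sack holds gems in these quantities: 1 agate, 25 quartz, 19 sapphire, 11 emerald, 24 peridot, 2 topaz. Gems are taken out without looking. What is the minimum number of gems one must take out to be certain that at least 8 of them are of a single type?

The 6 types are the holes; the gems drawn are the pigeons.
To avoid 8 of any one type, the worst case takes at most 7 of each type, or every gem of a type that has fewer than 7.
That gives 1 + 7 + 7 + 7 + 7 + 2 = 31 gems with no type reaching 8.
The next gem forces some type to 8, so 31 + 1 = 32.

32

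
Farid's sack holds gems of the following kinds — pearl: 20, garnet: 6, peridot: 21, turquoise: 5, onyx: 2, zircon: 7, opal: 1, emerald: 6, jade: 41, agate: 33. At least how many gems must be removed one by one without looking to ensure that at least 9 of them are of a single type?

60

Put each drawn gem into a box by type. The largest draw with every box below 9 takes min(count, 8) from each type; types with fewer than 8 contribute all they have.
Σ min(cᵢ, 8) = 8 + 6 + 8 + 5 + 2 + 7 + 1 + 6 + 8 + 8 = 59.
Draw number 59 + 1 = 60 must push one box to 9.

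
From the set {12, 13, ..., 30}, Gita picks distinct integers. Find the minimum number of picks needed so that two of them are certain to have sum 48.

Two chosen integers sum to 48 exactly when both halves of some pair {x, 48−x} with 18 ≤ x ≤ 48−x ≤ 30 are chosen — 6 such pairs.
The remaining 7 elements (those with no distinct partner in range) can never complete a 48-sum, so the worst case takes all of them and one from each pair: 7 + 6 = 13.
Pigeonhole: the 14th integer has to be the second member of some pair, so 13 + 1 = 14.

14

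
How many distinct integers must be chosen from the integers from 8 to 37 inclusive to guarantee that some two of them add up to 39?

A set avoiding the sum 39 can contain at most one of each pair {x, 39−x}, plus the 6 elements whose complement lies outside the range.
The integers 20, …, 37 (18 of them) are such a set: any two sum to at least 20+21 = 41 > 39.
Any 19th integer completes one of the 12 pairs, so 19 choices force a sum of 39.

19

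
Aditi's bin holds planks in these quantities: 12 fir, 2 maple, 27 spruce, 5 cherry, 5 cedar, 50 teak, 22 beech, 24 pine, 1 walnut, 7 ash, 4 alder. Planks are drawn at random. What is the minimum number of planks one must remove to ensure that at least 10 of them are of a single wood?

Put each drawn plank into a box by wood. The largest draw with every box below 10 takes min(count, 9) from each wood; woods with fewer than 9 contribute all they have.
Σ min(cᵢ, 9) = 9 + 2 + 9 + 5 + 5 + 9 + 9 + 9 + 1 + 7 + 4 = 69.
Draw number 69 + 1 = 70 must push one box to 10.

70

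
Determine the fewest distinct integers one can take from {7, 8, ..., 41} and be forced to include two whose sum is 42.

Group the elements by complementary pair {x, 42−x}: {7,35}, {8,34}, {9,33}, …, giving 14 two-element pairs, the single value 21 (it cannot pair with itself since the integers are distinct), and 6 integers whose partner 42−x falls outside [7,41].
Treating each of those 21 groups as a pigeonhole, one can pick one integer per group — 21 integers — with no two summing to 42.
The 22nd integer lands in an occupied pair, forcing a sum of 42.

22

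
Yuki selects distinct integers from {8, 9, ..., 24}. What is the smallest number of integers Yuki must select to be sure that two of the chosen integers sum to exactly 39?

13

A set avoiding the sum 39 can contain at most one of each pair {x, 39−x}, plus the 7 elements whose complement lies outside the range.
The integers 8, …, 19 (12 of them) are such a set: any two sum to at least 8+9 = 17 and at most 18+19 = 37 < 39.
Pigeonhole: any 13th integer completes one of the 5 pairs, so 13 choices force a sum of 39.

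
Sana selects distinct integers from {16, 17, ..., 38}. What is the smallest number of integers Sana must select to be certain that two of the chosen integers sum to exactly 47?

16

Two chosen integers sum to 47 exactly when both halves of some pair {x, 47−x} with 16 ≤ x ≤ 47−x ≤ 31 are chosen — 8 such pairs.
The remaining 7 elements (those with no distinct partner in range) can never complete a 47-sum, so the worst case takes all of them and one from each pair: 7 + 8 = 15.
By pigeonhole, the 16th integer has to be the second member of some pair, so 15 + 1 = 16.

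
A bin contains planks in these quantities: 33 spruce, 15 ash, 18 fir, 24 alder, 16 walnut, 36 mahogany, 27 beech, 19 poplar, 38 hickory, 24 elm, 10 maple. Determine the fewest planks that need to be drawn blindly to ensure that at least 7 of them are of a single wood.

67

An adversary could hand out at most 6 planks per wood: 6 + 6 + 6 + 6 + 6 + 6 + 6 + 6 + 6 + 6 + 6 = 66 planks and still no wood has 7.
By the pigeonhole principle, one more plank lands in a wood already at 6, so 67 draws are enough and 66 are not.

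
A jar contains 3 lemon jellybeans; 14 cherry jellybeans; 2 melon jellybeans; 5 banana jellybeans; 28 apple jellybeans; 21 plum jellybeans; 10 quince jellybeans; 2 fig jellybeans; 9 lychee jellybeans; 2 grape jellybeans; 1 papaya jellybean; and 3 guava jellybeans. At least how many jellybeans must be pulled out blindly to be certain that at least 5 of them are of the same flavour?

38

By the pigeonhole principle, the 12 flavours are the holes; the jellybeans drawn are the pigeons.
To avoid 5 of any one flavour, the worst case takes at most 4 of each flavour, or every jellybean of a flavour that has fewer than 4.
That gives 3 + 4 + 2 + 4 + 4 + 4 + 4 + 2 + 4 + 2 + 1 + 3 = 37 jellybeans with no flavour reaching 5.
The next jellybean forces some flavour to 5, so 37 + 1 = 38.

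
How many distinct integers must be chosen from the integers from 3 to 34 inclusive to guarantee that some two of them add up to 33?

19

Group the elements by complementary pair {x, 33−x}: {3,30}, {4,29}, {5,28}, …, giving 14 two-element pairs and 4 integers whose partner 33−x falls outside [3,34].
Pigeonhole: treating each of those 18 groups as a pigeonhole, one can pick one integer per group — 18 integers — with no two summing to 33.
The 19th integer lands in an occupied pair, forcing a sum of 33.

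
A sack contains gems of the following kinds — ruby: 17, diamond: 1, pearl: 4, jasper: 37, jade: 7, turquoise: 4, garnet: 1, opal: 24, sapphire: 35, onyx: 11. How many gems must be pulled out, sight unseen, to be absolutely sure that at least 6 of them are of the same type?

By pigeonhole, the 10 types are the holes; the gems drawn are the pigeons.
To avoid 6 of any one type, the worst case takes at most 5 of each type, or every gem of a type that has fewer than 5.
That gives 5 + 1 + 4 + 5 + 5 + 4 + 1 + 5 + 5 + 5 = 40 gems with no type reaching 6.
The next gem forces some type to 6, so 40 + 1 = 41.

41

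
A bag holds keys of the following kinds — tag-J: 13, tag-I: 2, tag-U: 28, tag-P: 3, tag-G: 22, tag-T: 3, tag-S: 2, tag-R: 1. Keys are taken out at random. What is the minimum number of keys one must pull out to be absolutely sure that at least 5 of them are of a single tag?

24

An adversary could hand out at most 4 keys per tag (5 tags run out sooner): 4 + 2 + 4 + 3 + 4 + 3 + 2 + 1 = 23 keys and still no tag has 5.
Pigeonhole: one more key lands in a tag already at 4, so 24 draws are enough and 23 are not.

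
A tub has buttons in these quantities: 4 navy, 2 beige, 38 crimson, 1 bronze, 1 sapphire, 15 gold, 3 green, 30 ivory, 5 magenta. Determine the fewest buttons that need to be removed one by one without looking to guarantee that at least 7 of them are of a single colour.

An adversary could hand out at most 6 buttons per colour (6 colours run out sooner): 4 + 2 + 6 + 1 + 1 + 6 + 3 + 6 + 5 = 34 buttons and still no colour has 7.
By the pigeonhole principle, one more button lands in a colour already at 6, so 35 draws are enough and 34 are not.

35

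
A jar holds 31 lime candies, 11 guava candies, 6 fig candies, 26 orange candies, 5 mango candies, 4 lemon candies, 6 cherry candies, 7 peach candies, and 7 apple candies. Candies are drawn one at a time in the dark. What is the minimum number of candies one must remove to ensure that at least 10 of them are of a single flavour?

63

Pigeonhole: the 9 flavours are the holes; the candies drawn are the pigeons.
To avoid 10 of any one flavour, the worst case takes at most 9 of each flavour, or every candy of a flavour that has fewer than 9.
That gives 9 + 9 + 6 + 9 + 5 + 4 + 6 + 7 + 7 = 62 candies with no flavour reaching 10.
The next candy forces some flavour to 10, so 62 + 1 = 63.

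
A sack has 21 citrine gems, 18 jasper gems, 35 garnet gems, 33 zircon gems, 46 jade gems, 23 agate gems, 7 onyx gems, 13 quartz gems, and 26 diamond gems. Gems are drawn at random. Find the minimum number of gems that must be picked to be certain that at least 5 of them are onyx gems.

In the worst case for collecting onyx gems, every non-onyx gem comes out first.
There are 21 + 18 + 35 + 33 + 46 + 23 + 13 + 26 = 215 non-onyx gems altogether.
After those, each further gem must be onyx, so 215 + 5 = 220 draws guarantee 5 onyx gems.

220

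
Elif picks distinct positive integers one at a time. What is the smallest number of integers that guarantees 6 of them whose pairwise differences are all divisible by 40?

Integers whose pairwise differences are multiples of 40 are exactly those sharing a remainder mod 40. By pigeonhole, the 40 residue classes mod 40 are the pigeonholes.
With 200 integers one could put 5 in each residue class and have no class reach 6.
The 201st integer pushes some class to 6, so 40·5 + 1 = 201.

201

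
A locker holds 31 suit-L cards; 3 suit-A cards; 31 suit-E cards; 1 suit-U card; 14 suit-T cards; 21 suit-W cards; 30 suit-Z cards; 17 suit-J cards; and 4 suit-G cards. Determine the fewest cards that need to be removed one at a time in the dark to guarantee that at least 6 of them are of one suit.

39

An adversary could hand out at most 5 cards per suit (suit-A, suit-U, suit-G run out sooner): 5 + 3 + 5 + 1 + 5 + 5 + 5 + 5 + 4 = 38 cards and still no suit has 6.
By the pigeonhole principle, one more card lands in a suit already at 5, so 39 draws are enough and 38 are not.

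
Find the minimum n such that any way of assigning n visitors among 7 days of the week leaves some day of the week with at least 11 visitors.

71

With 70 visitors one could put exactly 10 in each of the 7 days of the week, and no day of the week would reach 11.
By the pigeonhole principle, one more visitor must land in a day of the week that already has 10, giving it 11.
So 7 × 10 + 1 = 71 visitors are required.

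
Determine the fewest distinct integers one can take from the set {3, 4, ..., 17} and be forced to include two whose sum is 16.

Two chosen integers sum to 16 exactly when both halves of some pair {x, 16−x} with 3 ≤ x ≤ 16−x ≤ 13 are chosen — 5 such pairs.
The remaining 5 elements (those with no distinct partner in range) can never complete a 16-sum, so the worst case takes all of them and one from each pair: 5 + 5 = 10.
By the pigeonhole principle, the 11th integer has to be the second member of some pair, so 10 + 1 = 11.

11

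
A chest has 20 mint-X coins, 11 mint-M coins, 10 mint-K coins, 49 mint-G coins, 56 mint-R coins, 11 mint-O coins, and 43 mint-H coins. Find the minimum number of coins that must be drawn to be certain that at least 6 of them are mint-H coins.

In the worst case for collecting mint-H coins, every non-mint-H coin comes out first.
There are 20 + 11 + 10 + 49 + 56 + 11 = 157 non-mint-H coins altogether.
After those, each further coin must be mint-H, so 157 + 6 = 163 draws guarantee 6 mint-H coins.

163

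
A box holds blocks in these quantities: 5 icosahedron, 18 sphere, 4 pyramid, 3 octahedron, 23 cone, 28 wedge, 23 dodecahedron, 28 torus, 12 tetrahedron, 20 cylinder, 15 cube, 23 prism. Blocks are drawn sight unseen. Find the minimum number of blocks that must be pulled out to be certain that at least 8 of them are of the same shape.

76

The 12 shapes are the holes; the blocks drawn are the pigeons.
To avoid 8 of any one shape, the worst case takes at most 7 of each shape, or every block of a shape that has fewer than 7.
That gives 5 + 7 + 4 + 3 + 7 + 7 + 7 + 7 + 7 + 7 + 7 + 7 = 75 blocks with no shape reaching 8.
The next block forces some shape to 8, so 75 + 1 = 76.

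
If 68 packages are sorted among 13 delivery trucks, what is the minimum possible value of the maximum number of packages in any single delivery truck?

The 13 delivery trucks are the holes and the 68 packages are the pigeons.
If every delivery truck held at most 5 packages, the total would be at most 13 × 5 = 65, which is less than 68.
So some delivery truck holds at least ⌈68/13⌉ = 6 packages.

6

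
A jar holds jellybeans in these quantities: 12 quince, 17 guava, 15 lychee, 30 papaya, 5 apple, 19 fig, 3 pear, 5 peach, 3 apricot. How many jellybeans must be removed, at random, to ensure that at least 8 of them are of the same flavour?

52

Pigeonhole: put each drawn jellybean into a box by flavour. The largest draw with every box below 8 takes min(count, 7) from each flavour; flavours with fewer than 7 contribute all they have.
Σ min(cᵢ, 7) = 7 + 7 + 7 + 7 + 5 + 7 + 3 + 5 + 3 = 51.
Draw number 51 + 1 = 52 must push one box to 8.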